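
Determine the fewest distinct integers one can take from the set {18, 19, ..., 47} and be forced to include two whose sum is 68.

Two chosen integers sum to 68 exactly when both halves of some pair {x, 68−x} with 21 ≤ x ≤ 68−x ≤ 47 are chosen — 13 such pairs.
The remaining 4 elements (those with no distinct partner in range) can never complete a 68-sum, so the worst case takes all of them and one from each pair: 4 + 13 = 17.
The 18th integer has to be the second member of some pair, so 17 + 1 = 18.

18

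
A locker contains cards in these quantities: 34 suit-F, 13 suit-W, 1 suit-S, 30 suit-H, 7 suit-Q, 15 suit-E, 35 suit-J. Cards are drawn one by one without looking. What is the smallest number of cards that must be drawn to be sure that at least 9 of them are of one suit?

49

Put each drawn card into a box by suit. The largest draw with every box below 9 takes min(count, 8) from each suit; suits with fewer than 8 contribute all they have.
Σ min(cᵢ, 8) = 8 + 8 + 1 + 8 + 7 + 8 + 8 = 48.
Draw number 48 + 1 = 49 must push one box to 9.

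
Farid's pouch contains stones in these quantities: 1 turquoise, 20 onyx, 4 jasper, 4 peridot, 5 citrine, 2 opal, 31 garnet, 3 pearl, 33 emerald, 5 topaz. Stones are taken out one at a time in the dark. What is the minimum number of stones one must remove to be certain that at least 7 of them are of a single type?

43

An adversary could hand out at most 6 stones per type (7 types run out sooner): 1 + 6 + 4 + 4 + 5 + 2 + 6 + 3 + 6 + 5 = 42 stones and still no type has 7.
One more stone lands in a type already at 6, so 43 draws are enough and 42 are not.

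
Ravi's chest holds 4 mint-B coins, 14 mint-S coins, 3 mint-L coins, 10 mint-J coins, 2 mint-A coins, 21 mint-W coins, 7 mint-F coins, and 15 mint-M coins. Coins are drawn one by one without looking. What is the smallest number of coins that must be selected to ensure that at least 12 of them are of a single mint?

60

The 8 mints are the holes; the coins drawn are the pigeons.
To avoid 12 of any one mint, the worst case takes at most 11 of each mint, or every coin of a mint that has fewer than 11.
That gives 4 + 11 + 3 + 10 + 2 + 11 + 7 + 11 = 59 coins with no mint reaching 12.
The next coin forces some mint to 12, so 59 + 1 = 60.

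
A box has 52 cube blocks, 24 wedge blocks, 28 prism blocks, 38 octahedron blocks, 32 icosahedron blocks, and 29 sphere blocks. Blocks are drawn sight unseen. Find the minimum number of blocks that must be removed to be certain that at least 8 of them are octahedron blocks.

In the worst case for collecting octahedron blocks, every non-octahedron block comes out first.
There are 52 + 24 + 28 + 32 + 29 = 165 non-octahedron blocks altogether.
After those, each further block must be octahedron, so 165 + 8 = 173 draws guarantee 8 octahedron blocks.

173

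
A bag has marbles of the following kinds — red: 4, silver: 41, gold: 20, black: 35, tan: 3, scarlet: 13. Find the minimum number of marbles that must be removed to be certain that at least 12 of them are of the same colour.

By pigeonhole, the 6 colours are the holes; the marbles drawn are the pigeons.
To avoid 12 of any one colour, the worst case takes at most 11 of each colour, or every marble of a colour that has fewer than 11.
That gives 4 + 11 + 11 + 11 + 3 + 11 = 51 marbles with no colour reaching 12.
The next marble forces some colour to 12, so 51 + 1 = 52.

52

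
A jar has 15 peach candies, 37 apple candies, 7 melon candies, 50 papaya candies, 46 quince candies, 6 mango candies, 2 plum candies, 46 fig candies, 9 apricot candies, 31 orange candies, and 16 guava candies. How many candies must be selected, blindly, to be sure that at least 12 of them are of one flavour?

An adversary could hand out at most 11 candies per flavour (4 flavours run out sooner): 11 + 11 + 7 + 11 + 11 + 6 + 2 + 11 + 9 + 11 + 11 = 101 candies and still no flavour has 12.
One more candy lands in a flavour already at 11, so 102 draws are enough and 101 are not.

102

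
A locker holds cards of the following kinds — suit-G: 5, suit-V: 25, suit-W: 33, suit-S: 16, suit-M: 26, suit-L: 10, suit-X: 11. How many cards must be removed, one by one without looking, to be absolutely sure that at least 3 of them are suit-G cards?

124

In the worst case for collecting suit-G cards, every non-suit-G card comes out first.
There are 25 + 33 + 16 + 26 + 10 + 11 = 121 non-suit-G cards altogether.
After those, each further card must be suit-G, so 121 + 3 = 124 draws guarantee 3 suit-G cards.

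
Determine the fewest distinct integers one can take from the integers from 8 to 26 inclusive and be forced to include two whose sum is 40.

14

Two chosen integers sum to 40 exactly when both halves of some pair {x, 40−x} with 14 ≤ x ≤ 40−x ≤ 26 are chosen — 6 such pairs.
The remaining 7 elements (those with no distinct partner in range) can never complete a 40-sum, so the worst case takes all of them and one from each pair: 7 + 6 = 13.
Pigeonhole: the 14th integer has to be the second member of some pair, so 13 + 1 = 14.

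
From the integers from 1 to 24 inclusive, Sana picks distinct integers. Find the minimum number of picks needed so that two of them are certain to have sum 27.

Two chosen integers sum to 27 exactly when both halves of some pair {x, 27−x} with 3 ≤ x ≤ 27−x ≤ 24 are chosen — 11 such pairs.
The remaining 2 elements (those with no distinct partner in range) can never complete a 27-sum, so the worst case takes all of them and one from each pair: 2 + 11 = 13.
Pigeonhole: the 14th integer has to be the second member of some pair, so 13 + 1 = 14.

14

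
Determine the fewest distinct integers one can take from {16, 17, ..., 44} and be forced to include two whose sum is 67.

19

Group the elements by complementary pair {x, 67−x}: {23,44}, {24,43}, {25,42}, …, giving 11 two-element pairs and 7 integers whose partner 67−x falls outside [16,44].
By the pigeonhole principle, treating each of those 18 groups as a pigeonhole, one can pick one integer per group — 18 integers — with no two summing to 67.
The 19th integer lands in an occupied pair, forcing a sum of 67.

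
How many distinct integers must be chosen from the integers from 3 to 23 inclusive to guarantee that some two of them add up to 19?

Group the elements by complementary pair {x, 19−x}: {3,16}, {4,15}, {5,14}, …, giving 7 two-element pairs and 7 integers whose partner 19−x falls outside [3,23].
Treating each of those 14 groups as a pigeonhole, one can pick one integer per group — 14 integers — with no two summing to 19.
The 15th integer lands in an occupied pair, forcing a sum of 19.

15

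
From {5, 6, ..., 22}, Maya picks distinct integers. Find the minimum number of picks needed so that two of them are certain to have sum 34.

Two chosen integers sum to 34 exactly when both halves of some pair {x, 34−x} with 12 ≤ x ≤ 34−x ≤ 22 are chosen — 5 such pairs.
The remaining 8 elements (those with no distinct partner in range) can never complete a 34-sum, so the worst case takes all of them and one from each pair: 8 + 5 = 13.
The 14th integer has to be the second member of some pair, so 13 + 1 = 14.

14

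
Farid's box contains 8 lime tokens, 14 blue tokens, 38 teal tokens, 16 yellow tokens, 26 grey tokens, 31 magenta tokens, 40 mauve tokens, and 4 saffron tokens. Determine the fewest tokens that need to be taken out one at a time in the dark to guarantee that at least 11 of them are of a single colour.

An adversary could hand out at most 10 tokens per colour (lime, saffron run out sooner): 8 + 10 + 10 + 10 + 10 + 10 + 10 + 4 = 72 tokens and still no colour has 11.
By the pigeonhole principle, one more token lands in a colour already at 10, so 73 draws are enough and 72 are not.

73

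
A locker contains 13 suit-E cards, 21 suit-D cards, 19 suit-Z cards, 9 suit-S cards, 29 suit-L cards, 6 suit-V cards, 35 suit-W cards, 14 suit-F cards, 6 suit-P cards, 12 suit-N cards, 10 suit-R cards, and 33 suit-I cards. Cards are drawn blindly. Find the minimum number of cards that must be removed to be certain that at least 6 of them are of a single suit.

An adversary could hand out at most 5 cards per suit: 5 + 5 + 5 + 5 + 5 + 5 + 5 + 5 + 5 + 5 + 5 + 5 = 60 cards and still no suit has 6.
By the pigeonhole principle, one more card lands in a suit already at 5, so 61 draws are enough and 60 are not.

61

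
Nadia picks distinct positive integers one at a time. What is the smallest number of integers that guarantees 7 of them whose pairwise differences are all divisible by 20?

Integers whose pairwise differences are multiples of 20 are exactly those sharing a remainder mod 20. By the pigeonhole principle, the 20 residue classes mod 20 are the pigeonholes.
With 120 integers one could put 6 in each residue class and have no class reach 7.
The 121st integer pushes some class to 7, so 20·6 + 1 = 121.

121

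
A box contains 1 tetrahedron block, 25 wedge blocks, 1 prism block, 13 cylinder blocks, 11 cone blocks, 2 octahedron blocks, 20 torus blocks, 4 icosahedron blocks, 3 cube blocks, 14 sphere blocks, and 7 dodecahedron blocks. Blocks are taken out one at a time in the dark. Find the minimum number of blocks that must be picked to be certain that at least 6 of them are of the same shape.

42

The 11 shapes are the holes; the blocks drawn are the pigeons.
To avoid 6 of any one shape, the worst case takes at most 5 of each shape, or every block of a shape that has fewer than 5.
That gives 1 + 5 + 1 + 5 + 5 + 2 + 5 + 4 + 3 + 5 + 5 = 41 blocks with no shape reaching 6.
The next block forces some shape to 6, so 41 + 1 = 42.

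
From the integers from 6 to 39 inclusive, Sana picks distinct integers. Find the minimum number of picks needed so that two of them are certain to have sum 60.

Two chosen integers sum to 60 exactly when both halves of some pair {x, 60−x} with 21 ≤ x ≤ 60−x ≤ 39 are chosen — 9 such pairs.
The remaining 16 elements (those with no distinct partner in range) can never complete a 60-sum, so the worst case takes all of them and one from each pair: 16 + 9 = 25.
The 26th integer has to be the second member of some pair, so 25 + 1 = 26.

26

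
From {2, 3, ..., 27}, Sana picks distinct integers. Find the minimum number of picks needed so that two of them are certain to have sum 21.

18

A set avoiding the sum 21 can contain at most one of each pair {x, 21−x}, plus the 8 elements whose complement lies outside the range.
The integers 11, …, 27 (17 of them) are such a set: any two sum to at least 11+12 = 23 > 21.
Any 18th integer completes one of the 9 pairs, so 18 choices force a sum of 21.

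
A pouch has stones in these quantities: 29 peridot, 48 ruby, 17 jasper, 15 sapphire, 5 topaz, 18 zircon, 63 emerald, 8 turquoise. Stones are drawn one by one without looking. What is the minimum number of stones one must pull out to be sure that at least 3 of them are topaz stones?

In the worst case for collecting topaz stones, every non-topaz stone comes out first.
There are 29 + 48 + 17 + 15 + 18 + 63 + 8 = 198 non-topaz stones altogether.
After those, each further stone must be topaz, so 198 + 3 = 201 draws guarantee 3 topaz stones.

201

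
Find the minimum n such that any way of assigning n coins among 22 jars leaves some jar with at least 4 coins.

With 66 coins one could put exactly 3 in each of the 22 jars, and no jar would reach 4.
Pigeonhole: one more coin must land in a jar that already has 3, giving it 4.
So 22 × 3 + 1 = 67 coins are required.

67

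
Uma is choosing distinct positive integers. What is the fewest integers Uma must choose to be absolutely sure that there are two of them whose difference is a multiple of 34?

Integers whose pairwise differences are multiples of 34 are exactly those sharing a remainder mod 34. The 34 residue classes mod 34 are the pigeonholes.
With 34 integers one could put 1 in each residue class and have no class reach 2.
The 35th integer pushes some class to 2, so 34·1 + 1 = 35.

35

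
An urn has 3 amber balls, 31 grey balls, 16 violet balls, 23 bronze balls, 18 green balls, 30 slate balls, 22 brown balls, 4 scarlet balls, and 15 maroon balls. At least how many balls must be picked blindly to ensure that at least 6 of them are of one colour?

An adversary could hand out at most 5 balls per colour (amber, scarlet run out sooner): 3 + 5 + 5 + 5 + 5 + 5 + 5 + 4 + 5 = 42 balls and still no colour has 6.
Pigeonhole: one more ball lands in a colour already at 5, so 43 draws are enough and 42 are not.

43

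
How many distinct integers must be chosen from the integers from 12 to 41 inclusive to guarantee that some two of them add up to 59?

19

Group the elements by complementary pair {x, 59−x}: {18,41}, {19,40}, {20,39}, …, giving 12 two-element pairs and 6 integers whose partner 59−x falls outside [12,41].
Treating each of those 18 groups as a pigeonhole, one can pick one integer per group — 18 integers — with no two summing to 59.
The 19th integer lands in an occupied pair, forcing a sum of 59.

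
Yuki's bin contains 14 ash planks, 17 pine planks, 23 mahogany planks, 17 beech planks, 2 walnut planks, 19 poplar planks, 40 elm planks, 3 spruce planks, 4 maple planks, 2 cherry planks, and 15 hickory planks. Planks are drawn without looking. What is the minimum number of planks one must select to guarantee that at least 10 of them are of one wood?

75

Put each drawn plank into a box by wood. The largest draw with every box below 10 takes min(count, 9) from each wood; woods with fewer than 9 contribute all they have.
Σ min(cᵢ, 9) = 9 + 9 + 9 + 9 + 2 + 9 + 9 + 3 + 4 + 2 + 9 = 74.
Draw number 74 + 1 = 75 must push one box to 10.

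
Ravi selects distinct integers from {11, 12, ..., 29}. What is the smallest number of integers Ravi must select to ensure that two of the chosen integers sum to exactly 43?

12

Two chosen integers sum to 43 exactly when both halves of some pair {x, 43−x} with 14 ≤ x ≤ 43−x ≤ 29 are chosen — 8 such pairs.
The remaining 3 elements (those with no distinct partner in range) can never complete a 43-sum, so the worst case takes all of them and one from each pair: 3 + 8 = 11.
By pigeonhole, the 12th integer has to be the second member of some pair, so 11 + 1 = 12.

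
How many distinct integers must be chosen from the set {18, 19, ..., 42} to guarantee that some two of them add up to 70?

A set avoiding the sum 70 can contain at most one of each pair {x, 70−x}, plus the 11 elements whose complement lies outside the range or equal to its own complement.
The integers 18, …, 35 (18 of them) are such a set: any two sum to at least 18+19 = 37 and at most 34+35 = 69 < 70.
By the pigeonhole principle, any 19th integer completes one of the 7 pairs, so 19 choices force a sum of 70.

19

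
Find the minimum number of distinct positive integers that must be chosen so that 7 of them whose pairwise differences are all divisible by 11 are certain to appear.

67

Integers whose pairwise differences are multiples of 11 are exactly those sharing a remainder mod 11. By pigeonhole, the 11 residue classes mod 11 are the pigeonholes.
With 66 integers one could put 6 in each residue class and have no class reach 7.
The 67th integer pushes some class to 7, so 11·6 + 1 = 67.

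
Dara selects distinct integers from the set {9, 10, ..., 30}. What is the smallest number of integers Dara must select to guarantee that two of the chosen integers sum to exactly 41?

13

Two chosen integers sum to 41 exactly when both halves of some pair {x, 41−x} with 11 ≤ x ≤ 41−x ≤ 30 are chosen — 10 such pairs.
The remaining 2 elements (those with no distinct partner in range) can never complete a 41-sum, so the worst case takes all of them and one from each pair: 2 + 10 = 12.
By the pigeonhole principle, the 13th integer has to be the second member of some pair, so 12 + 1 = 13.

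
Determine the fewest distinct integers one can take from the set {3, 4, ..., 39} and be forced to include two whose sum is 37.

Two chosen integers sum to 37 exactly when both halves of some pair {x, 37−x} with 3 ≤ x ≤ 37−x ≤ 34 are chosen — 16 such pairs.
The remaining 5 elements (those with no distinct partner in range) can never complete a 37-sum, so the worst case takes all of them and one from each pair: 5 + 16 = 21.
Pigeonhole: the 22nd integer has to be the second member of some pair, so 21 + 1 = 22.

22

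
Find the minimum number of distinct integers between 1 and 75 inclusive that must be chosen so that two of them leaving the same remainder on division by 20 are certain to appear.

Pigeonhole: the 20 residue classes mod 20 are the pigeonholes.
With 20 integers one could put 1 in each residue class and have no class reach 2.
The 21st integer pushes some class to 2, so 20·1 + 1 = 21.

21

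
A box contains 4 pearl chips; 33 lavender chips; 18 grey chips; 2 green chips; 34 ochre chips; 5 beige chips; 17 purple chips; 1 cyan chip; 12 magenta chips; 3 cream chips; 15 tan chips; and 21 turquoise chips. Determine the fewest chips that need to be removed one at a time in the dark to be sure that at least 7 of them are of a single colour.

58

The 12 colours are the holes; the chips drawn are the pigeons.
To avoid 7 of any one colour, the worst case takes at most 6 of each colour, or every chip of a colour that has fewer than 6.
That gives 4 + 6 + 6 + 2 + 6 + 5 + 6 + 1 + 6 + 3 + 6 + 6 = 57 chips with no colour reaching 7.
The next chip forces some colour to 7, so 57 + 1 = 58.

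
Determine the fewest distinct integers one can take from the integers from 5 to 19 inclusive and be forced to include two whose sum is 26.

10

Two chosen integers sum to 26 exactly when both halves of some pair {x, 26−x} with 7 ≤ x ≤ 26−x ≤ 19 are chosen — 6 such pairs.
The remaining 3 elements (those with no distinct partner in range) can never complete a 26-sum, so the worst case takes all of them and one from each pair: 3 + 6 = 9.
By the pigeonhole principle, the 10th integer has to be the second member of some pair, so 9 + 1 = 10.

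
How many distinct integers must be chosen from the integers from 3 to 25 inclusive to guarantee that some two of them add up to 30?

14

Group the elements by complementary pair {x, 30−x}: {5,25}, {6,24}, {7,23}, …, giving 10 two-element pairs, the single value 15 (it cannot pair with itself since the integers are distinct), and 2 integers whose partner 30−x falls outside [3,25].
Treating each of those 13 groups as a pigeonhole, one can pick one integer per group — 13 integers — with no two summing to 30.
The 14th integer lands in an occupied pair, forcing a sum of 30.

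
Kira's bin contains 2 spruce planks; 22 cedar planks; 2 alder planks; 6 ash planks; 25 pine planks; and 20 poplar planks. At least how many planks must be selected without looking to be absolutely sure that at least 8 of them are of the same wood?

32

By the pigeonhole principle, put each drawn plank into a box by wood. The largest draw with every box below 8 takes min(count, 7) from each wood; woods with fewer than 7 contribute all they have.
Σ min(cᵢ, 7) = 2 + 7 + 2 + 6 + 7 + 7 = 31.
Draw number 31 + 1 = 32 must push one box to 8.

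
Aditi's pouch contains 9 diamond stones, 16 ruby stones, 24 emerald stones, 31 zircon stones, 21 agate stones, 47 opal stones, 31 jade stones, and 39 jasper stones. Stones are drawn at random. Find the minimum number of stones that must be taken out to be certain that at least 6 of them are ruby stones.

208

In the worst case for collecting ruby stones, every non-ruby stone comes out first.
There are 9 + 24 + 31 + 21 + 47 + 31 + 39 = 202 non-ruby stones altogether.
After those, each further stone must be ruby, so 202 + 6 = 208 draws guarantee 6 ruby stones.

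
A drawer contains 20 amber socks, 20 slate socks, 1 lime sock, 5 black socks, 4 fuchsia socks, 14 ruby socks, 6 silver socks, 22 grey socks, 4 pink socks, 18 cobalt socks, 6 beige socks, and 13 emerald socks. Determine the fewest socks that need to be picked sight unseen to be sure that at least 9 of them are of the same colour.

75

The 12 colours are the holes; the socks drawn are the pigeons.
To avoid 9 of any one colour, the worst case takes at most 8 of each colour, or every sock of a colour that has fewer than 8.
That gives 8 + 8 + 1 + 5 + 4 + 8 + 6 + 8 + 4 + 8 + 6 + 8 = 74 socks with no colour reaching 9.
The next sock forces some colour to 9, so 74 + 1 = 75.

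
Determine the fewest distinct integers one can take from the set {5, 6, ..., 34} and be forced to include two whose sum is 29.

21

Group the elements by complementary pair {x, 29−x}: {5,24}, {6,23}, {7,22}, …, giving 10 two-element pairs and 10 integers whose partner 29−x falls outside [5,34].
By pigeonhole, treating each of those 20 groups as a pigeonhole, one can pick one integer per group — 20 integers — with no two summing to 29.
The 21st integer lands in an occupied pair, forcing a sum of 29.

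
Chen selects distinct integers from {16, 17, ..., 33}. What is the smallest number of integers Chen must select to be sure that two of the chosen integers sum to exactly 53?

12

A set avoiding the sum 53 can contain at most one of each pair {x, 53−x}, plus the 4 elements whose complement lies outside the range.
The integers 16, …, 26 (11 of them) are such a set: any two sum to at least 16+17 = 33 and at most 25+26 = 51 < 53.
Any 12th integer completes one of the 7 pairs, so 12 choices force a sum of 53.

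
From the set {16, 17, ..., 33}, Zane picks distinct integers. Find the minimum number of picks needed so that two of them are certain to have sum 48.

Group the elements by complementary pair {x, 48−x}: {16,32}, {17,31}, {18,30}, …, giving 8 two-element pairs, the single value 24 (it cannot pair with itself since the integers are distinct), and 1 integer whose partner 48−x falls outside [16,33].
By the pigeonhole principle, treating each of those 10 groups as a pigeonhole, one can pick one integer per group — 10 integers — with no two summing to 48.
The 11th integer lands in an occupied pair, forcing a sum of 48.

11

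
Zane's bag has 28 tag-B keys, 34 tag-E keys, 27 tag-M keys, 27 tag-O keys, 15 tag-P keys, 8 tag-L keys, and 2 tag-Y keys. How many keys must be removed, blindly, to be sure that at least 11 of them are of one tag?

61

An adversary could hand out at most 10 keys per tag (tag-L, tag-Y run out sooner): 10 + 10 + 10 + 10 + 10 + 8 + 2 = 60 keys and still no tag has 11.
Pigeonhole: one more key lands in a tag already at 10, so 61 draws are enough and 60 are not.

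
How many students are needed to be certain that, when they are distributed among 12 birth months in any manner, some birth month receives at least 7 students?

With 72 students one could put exactly 6 in each of the 12 birth months, and no birth month would reach 7.
Pigeonhole: one more student must land in a birth month that already has 6, giving it 7.
So 12 × 6 + 1 = 73 students are required.

73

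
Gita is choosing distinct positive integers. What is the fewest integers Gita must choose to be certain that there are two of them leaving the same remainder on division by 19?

20

The 19 residue classes mod 19 are the pigeonholes.
With 19 integers one could put 1 in each residue class and have no class reach 2.
The 20th integer pushes some class to 2, so 19·1 + 1 = 20.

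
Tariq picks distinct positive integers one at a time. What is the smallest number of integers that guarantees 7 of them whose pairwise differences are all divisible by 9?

55

Integers whose pairwise differences are multiples of 9 are exactly those sharing a remainder mod 9. Pigeonhole: the 9 residue classes mod 9 are the pigeonholes.
With 54 integers one could put 6 in each residue class and have no class reach 7.
The 55th integer pushes some class to 7, so 9·6 + 1 = 55.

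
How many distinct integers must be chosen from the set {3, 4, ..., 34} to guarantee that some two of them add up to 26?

Group the elements by complementary pair {x, 26−x}: {3,23}, {4,22}, {5,21}, …, giving 10 two-element pairs, the single value 13 (it cannot pair with itself since the integers are distinct), and 11 integers whose partner 26−x falls outside [3,34].
Treating each of those 22 groups as a pigeonhole, one can pick one integer per group — 22 integers — with no two summing to 26.
The 23rd integer lands in an occupied pair, forcing a sum of 26.

23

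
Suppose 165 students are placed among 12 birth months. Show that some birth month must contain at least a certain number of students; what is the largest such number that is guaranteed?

By the pigeonhole principle, the 12 birth months are the holes and the 165 students are the pigeons.
If every birth month held at most 13 students, the total would be at most 12 × 13 = 156, which is less than 165.
So some birth month holds at least ⌈165/12⌉ = 14 students.

14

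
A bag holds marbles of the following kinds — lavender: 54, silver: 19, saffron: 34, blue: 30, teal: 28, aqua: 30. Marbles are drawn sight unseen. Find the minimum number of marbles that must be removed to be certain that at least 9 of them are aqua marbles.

174

In the worst case for collecting aqua marbles, every non-aqua marble comes out first.
There are 54 + 19 + 34 + 30 + 28 = 165 non-aqua marbles altogether.
After those, each further marble must be aqua, so 165 + 9 = 174 draws guarantee 9 aqua marbles.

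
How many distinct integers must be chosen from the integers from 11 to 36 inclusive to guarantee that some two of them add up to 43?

16

A set avoiding the sum 43 can contain at most one of each pair {x, 43−x}, plus the 4 elements whose complement lies outside the range.
The integers 22, …, 36 (15 of them) are such a set: any two sum to at least 22+23 = 45 > 43.
By the pigeonhole principle, any 16th integer completes one of the 11 pairs, so 16 choices force a sum of 43.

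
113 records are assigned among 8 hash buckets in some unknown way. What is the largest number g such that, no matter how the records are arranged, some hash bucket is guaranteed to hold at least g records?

The 8 hash buckets are the holes and the 113 records are the pigeons.
If every hash bucket held at most 14 records, the total would be at most 8 × 14 = 112, which is less than 113.
So some hash bucket holds at least ⌈113/8⌉ = 15 records.

15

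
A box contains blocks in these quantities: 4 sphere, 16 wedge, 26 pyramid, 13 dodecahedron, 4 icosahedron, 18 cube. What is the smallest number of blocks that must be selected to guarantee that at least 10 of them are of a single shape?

45

An adversary could hand out at most 9 blocks per shape (sphere, icosahedron run out sooner): 4 + 9 + 9 + 9 + 4 + 9 = 44 blocks and still no shape has 10.
One more block lands in a shape already at 9, so 45 draws are enough and 44 are not.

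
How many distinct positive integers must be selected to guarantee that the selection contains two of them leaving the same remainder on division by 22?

The 22 residue classes mod 22 are the pigeonholes.
With 22 integers one could put 1 in each residue class and have no class reach 2.
The 23rd integer pushes some class to 2, so 22·1 + 1 = 23.

23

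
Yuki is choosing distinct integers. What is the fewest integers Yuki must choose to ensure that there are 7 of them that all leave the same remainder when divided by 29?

The 29 residue classes mod 29 are the pigeonholes.
With 174 integers one could put 6 in each residue class and have no class reach 7.
The 175th integer pushes some class to 7, so 29·6 + 1 = 175.

175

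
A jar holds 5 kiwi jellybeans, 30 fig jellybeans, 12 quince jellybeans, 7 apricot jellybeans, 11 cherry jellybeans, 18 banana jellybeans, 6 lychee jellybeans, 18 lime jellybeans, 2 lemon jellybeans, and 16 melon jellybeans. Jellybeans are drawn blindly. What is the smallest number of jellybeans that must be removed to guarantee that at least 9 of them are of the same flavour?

An adversary could hand out at most 8 jellybeans per flavour (4 flavours run out sooner): 5 + 8 + 8 + 7 + 8 + 8 + 6 + 8 + 2 + 8 = 68 jellybeans and still no flavour has 9.
By pigeonhole, one more jellybean lands in a flavour already at 8, so 69 draws are enough and 68 are not.

69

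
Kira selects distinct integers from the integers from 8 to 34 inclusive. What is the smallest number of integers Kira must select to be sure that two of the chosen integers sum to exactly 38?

17

Group the elements by complementary pair {x, 38−x}: {8,30}, {9,29}, {10,28}, …, giving 11 two-element pairs, the single value 19 (it cannot pair with itself since the integers are distinct), and 4 integers whose partner 38−x falls outside [8,34].
Treating each of those 16 groups as a pigeonhole, one can pick one integer per group — 16 integers — with no two summing to 38.
The 17th integer lands in an occupied pair, forcing a sum of 38.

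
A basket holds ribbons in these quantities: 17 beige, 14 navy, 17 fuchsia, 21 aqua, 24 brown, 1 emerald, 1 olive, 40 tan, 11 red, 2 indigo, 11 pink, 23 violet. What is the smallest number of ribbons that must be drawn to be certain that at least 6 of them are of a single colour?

An adversary could hand out at most 5 ribbons per colour (emerald, olive, indigo run out sooner): 5 + 5 + 5 + 5 + 5 + 1 + 1 + 5 + 5 + 2 + 5 + 5 = 49 ribbons and still no colour has 6.
One more ribbon lands in a colour already at 5, so 50 draws are enough and 49 are not.

50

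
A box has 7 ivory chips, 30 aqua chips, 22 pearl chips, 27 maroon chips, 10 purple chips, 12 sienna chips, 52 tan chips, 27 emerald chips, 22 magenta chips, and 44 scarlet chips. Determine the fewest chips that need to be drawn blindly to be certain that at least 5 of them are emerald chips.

In the worst case for collecting emerald chips, every non-emerald chip comes out first.
There are 7 + 30 + 22 + 27 + 10 + 12 + 52 + 22 + 44 = 226 non-emerald chips altogether.
After those, each further chip must be emerald, so 226 + 5 = 231 draws guarantee 5 emerald chips.

231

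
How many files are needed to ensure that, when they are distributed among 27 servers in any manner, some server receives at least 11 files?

271

With 270 files one could put exactly 10 in each of the 27 servers, and no server would reach 11.
By pigeonhole, one more file must land in a server that already has 10, giving it 11.
So 27 × 10 + 1 = 271 files are required.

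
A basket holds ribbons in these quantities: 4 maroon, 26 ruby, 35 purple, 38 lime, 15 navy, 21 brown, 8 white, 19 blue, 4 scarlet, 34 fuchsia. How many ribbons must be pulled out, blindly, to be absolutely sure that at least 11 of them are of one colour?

87

Pigeonhole: put each drawn ribbon into a box by colour. The largest draw with every box below 11 takes min(count, 10) from each colour; colours with fewer than 10 contribute all they have.
Σ min(cᵢ, 10) = 4 + 10 + 10 + 10 + 10 + 10 + 8 + 10 + 4 + 10 = 86.
Draw number 86 + 1 = 87 must push one box to 11.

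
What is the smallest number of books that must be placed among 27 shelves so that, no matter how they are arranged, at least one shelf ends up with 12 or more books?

298

With 297 books one could put exactly 11 in each of the 27 shelves, and no shelf would reach 12.
By the pigeonhole principle, one more book must land in a shelf that already has 11, giving it 12.
So 27 × 11 + 1 = 298 books are required.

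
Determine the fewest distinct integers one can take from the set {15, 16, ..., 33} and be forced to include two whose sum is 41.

14

Two chosen integers sum to 41 exactly when both halves of some pair {x, 41−x} with 15 ≤ x ≤ 41−x ≤ 26 are chosen — 6 such pairs.
The remaining 7 elements (those with no distinct partner in range) can never complete a 41-sum, so the worst case takes all of them and one from each pair: 7 + 6 = 13.
Pigeonhole: the 14th integer has to be the second member of some pair, so 13 + 1 = 14.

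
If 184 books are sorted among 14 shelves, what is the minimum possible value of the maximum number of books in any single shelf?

14

Pigeonhole: the 14 shelves are the holes and the 184 books are the pigeons.
If every shelf held at most 13 books, the total would be at most 14 × 13 = 182, which is less than 184.
So some shelf holds at least ⌈184/14⌉ = 14 books.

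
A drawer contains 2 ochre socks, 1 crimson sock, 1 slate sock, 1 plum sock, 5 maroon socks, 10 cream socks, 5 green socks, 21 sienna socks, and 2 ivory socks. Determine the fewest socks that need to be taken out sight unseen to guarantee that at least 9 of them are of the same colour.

An adversary could hand out at most 8 socks per colour (7 colours run out sooner): 2 + 1 + 1 + 1 + 5 + 8 + 5 + 8 + 2 = 33 socks and still no colour has 9.
One more sock lands in a colour already at 8, so 34 draws are enough and 33 are not.

34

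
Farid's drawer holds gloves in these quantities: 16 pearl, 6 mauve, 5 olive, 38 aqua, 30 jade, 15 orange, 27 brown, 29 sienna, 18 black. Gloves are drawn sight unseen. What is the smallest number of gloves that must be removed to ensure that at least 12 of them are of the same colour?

89

Pigeonhole: put each drawn glove into a box by colour. The largest draw with every box below 12 takes min(count, 11) from each colour; colours with fewer than 11 contribute all they have.
Σ min(cᵢ, 11) = 11 + 6 + 5 + 11 + 11 + 11 + 11 + 11 + 11 = 88.
Draw number 88 + 1 = 89 must push one box to 12.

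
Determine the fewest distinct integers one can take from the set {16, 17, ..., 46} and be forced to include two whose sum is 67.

19

Group the elements by complementary pair {x, 67−x}: {21,46}, {22,45}, {23,44}, …, giving 13 two-element pairs and 5 integers whose partner 67−x falls outside [16,46].
Treating each of those 18 groups as a pigeonhole, one can pick one integer per group — 18 integers — with no two summing to 67.
The 19th integer lands in an occupied pair, forcing a sum of 67.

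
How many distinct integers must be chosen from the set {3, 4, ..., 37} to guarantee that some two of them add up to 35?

Two chosen integers sum to 35 exactly when both halves of some pair {x, 35−x} with 3 ≤ x ≤ 35−x ≤ 32 are chosen — 15 such pairs.
The remaining 5 elements (those with no distinct partner in range) can never complete a 35-sum, so the worst case takes all of them and one from each pair: 5 + 15 = 20.
The 21st integer has to be the second member of some pair, so 20 + 1 = 21.

21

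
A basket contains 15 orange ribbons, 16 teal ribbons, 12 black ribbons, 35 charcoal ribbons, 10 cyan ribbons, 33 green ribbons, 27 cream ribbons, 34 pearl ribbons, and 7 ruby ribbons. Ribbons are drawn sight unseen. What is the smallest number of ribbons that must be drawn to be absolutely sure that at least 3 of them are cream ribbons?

165

In the worst case for collecting cream ribbons, every non-cream ribbon comes out first.
There are 15 + 16 + 12 + 35 + 10 + 33 + 34 + 7 = 162 non-cream ribbons altogether.
After those, each further ribbon must be cream, so 162 + 3 = 165 draws guarantee 3 cream ribbons.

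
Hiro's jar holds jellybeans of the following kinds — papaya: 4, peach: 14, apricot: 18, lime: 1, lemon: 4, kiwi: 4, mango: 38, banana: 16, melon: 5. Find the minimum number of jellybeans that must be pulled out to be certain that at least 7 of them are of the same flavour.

43

An adversary could hand out at most 6 jellybeans per flavour (5 flavours run out sooner): 4 + 6 + 6 + 1 + 4 + 4 + 6 + 6 + 5 = 42 jellybeans and still no flavour has 7.
One more jellybean lands in a flavour already at 6, so 43 draws are enough and 42 are not.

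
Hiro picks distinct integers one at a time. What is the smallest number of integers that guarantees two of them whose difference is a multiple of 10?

Integers whose pairwise differences are multiples of 10 are exactly those sharing a remainder mod 10. By pigeonhole, the 10 residue classes mod 10 are the pigeonholes.
With 10 integers one could put 1 in each residue class and have no class reach 2.
The 11th integer pushes some class to 2, so 10·1 + 1 = 11.

11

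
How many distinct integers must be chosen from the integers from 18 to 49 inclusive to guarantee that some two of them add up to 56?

Two chosen integers sum to 56 exactly when both halves of some pair {x, 56−x} with 18 ≤ x ≤ 56−x ≤ 38 are chosen — 10 such pairs.
The remaining 12 elements (those with no distinct partner in range) can never complete a 56-sum, so the worst case takes all of them and one from each pair: 12 + 10 = 22.
The 23rd integer has to be the second member of some pair, so 22 + 1 = 23.

23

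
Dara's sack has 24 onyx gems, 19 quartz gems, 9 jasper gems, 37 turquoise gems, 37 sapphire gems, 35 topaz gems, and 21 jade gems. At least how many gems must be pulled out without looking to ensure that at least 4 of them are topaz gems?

151

In the worst case for collecting topaz gems, every non-topaz gem comes out first.
There are 24 + 19 + 9 + 37 + 37 + 21 = 147 non-topaz gems altogether.
After those, each further gem must be topaz, so 147 + 4 = 151 draws guarantee 4 topaz gems.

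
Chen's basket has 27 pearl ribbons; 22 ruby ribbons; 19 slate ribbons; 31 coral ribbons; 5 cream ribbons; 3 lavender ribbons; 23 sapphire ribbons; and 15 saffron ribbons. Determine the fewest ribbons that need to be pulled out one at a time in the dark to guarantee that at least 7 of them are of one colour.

45

Put each drawn ribbon into a box by colour. The largest draw with every box below 7 takes min(count, 6) from each colour; colours with fewer than 6 contribute all they have.
Σ min(cᵢ, 6) = 6 + 6 + 6 + 6 + 5 + 3 + 6 + 6 = 44.
Draw number 44 + 1 = 45 must push one box to 7.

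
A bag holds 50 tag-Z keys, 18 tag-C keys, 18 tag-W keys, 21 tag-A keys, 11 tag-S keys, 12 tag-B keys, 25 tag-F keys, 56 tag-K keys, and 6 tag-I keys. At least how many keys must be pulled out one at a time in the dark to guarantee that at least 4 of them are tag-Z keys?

In the worst case for collecting tag-Z keys, every non-tag-Z key comes out first.
There are 18 + 18 + 21 + 11 + 12 + 25 + 56 + 6 = 167 non-tag-Z keys altogether.
After those, each further key must be tag-Z, so 167 + 4 = 171 draws guarantee 4 tag-Z keys.

171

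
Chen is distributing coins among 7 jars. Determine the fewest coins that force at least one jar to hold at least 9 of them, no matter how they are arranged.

57

With 56 coins one could put exactly 8 in each of the 7 jars, and no jar would reach 9.
By pigeonhole, one more coin must land in a jar that already has 8, giving it 9.
So 7 × 8 + 1 = 57 coins are required.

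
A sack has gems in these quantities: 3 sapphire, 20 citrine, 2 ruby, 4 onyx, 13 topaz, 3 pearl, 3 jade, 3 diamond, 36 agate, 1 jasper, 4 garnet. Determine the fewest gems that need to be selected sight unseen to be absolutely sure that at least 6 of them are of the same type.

39

The 11 types are the holes; the gems drawn are the pigeons.
To avoid 6 of any one type, the worst case takes at most 5 of each type, or every gem of a type that has fewer than 5.
That gives 3 + 5 + 2 + 4 + 5 + 3 + 3 + 3 + 5 + 1 + 4 = 38 gems with no type reaching 6.
The next gem forces some type to 6, so 38 + 1 = 39.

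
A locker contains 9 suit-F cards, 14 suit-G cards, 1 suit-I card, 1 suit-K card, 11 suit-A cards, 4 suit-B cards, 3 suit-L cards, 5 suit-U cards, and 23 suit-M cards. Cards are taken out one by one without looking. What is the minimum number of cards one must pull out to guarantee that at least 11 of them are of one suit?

54

Put each drawn card into a box by suit. The largest draw with every box below 11 takes min(count, 10) from each suit; suits with fewer than 10 contribute all they have.
Σ min(cᵢ, 10) = 9 + 10 + 1 + 1 + 10 + 4 + 3 + 5 + 10 = 53.
Draw number 53 + 1 = 54 must push one box to 11.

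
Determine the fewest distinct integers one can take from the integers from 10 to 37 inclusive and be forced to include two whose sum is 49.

16

Two chosen integers sum to 49 exactly when both halves of some pair {x, 49−x} with 12 ≤ x ≤ 49−x ≤ 37 are chosen — 13 such pairs.
The remaining 2 elements (those with no distinct partner in range) can never complete a 49-sum, so the worst case takes all of them and one from each pair: 2 + 13 = 15.
The 16th integer has to be the second member of some pair, so 15 + 1 = 16.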